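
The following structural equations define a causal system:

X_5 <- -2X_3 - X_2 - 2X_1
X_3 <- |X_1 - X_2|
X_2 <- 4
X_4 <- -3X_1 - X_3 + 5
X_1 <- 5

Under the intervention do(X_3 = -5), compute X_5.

do(X_3=-5) replaces the equation X_3 <- |X_1 - X_2| with the constant X_3 = -5.
X_5 = -2X_3 - X_2 - 2X_1  [with X_3=-5, X_2=4, X_1=5]  = -4

-4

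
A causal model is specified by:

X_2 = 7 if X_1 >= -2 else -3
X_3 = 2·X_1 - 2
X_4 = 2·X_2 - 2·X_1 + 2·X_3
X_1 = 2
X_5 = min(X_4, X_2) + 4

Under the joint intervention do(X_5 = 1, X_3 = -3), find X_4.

Under do(X_5 = 1, X_3 = -3), each intervened variable's structural equation is replaced by its fixed value.
X_2 = 7 if X_1 >= -2 else -3  [with X_1=2]  = 7
X_4 = 2·X_2 - 2·X_1 + 2·X_3  [with X_2=7, X_1=2, X_3=-3]  = 4

4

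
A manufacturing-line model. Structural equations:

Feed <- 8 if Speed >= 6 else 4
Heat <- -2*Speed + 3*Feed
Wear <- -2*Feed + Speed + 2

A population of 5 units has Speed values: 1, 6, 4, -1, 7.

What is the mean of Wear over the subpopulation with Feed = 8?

Conditioning on Feed=8 selects the 2 unit(s) with Speed ∈ {6, 7}. Their Wear values: -8, -7. Mean = -7.5.

-7.5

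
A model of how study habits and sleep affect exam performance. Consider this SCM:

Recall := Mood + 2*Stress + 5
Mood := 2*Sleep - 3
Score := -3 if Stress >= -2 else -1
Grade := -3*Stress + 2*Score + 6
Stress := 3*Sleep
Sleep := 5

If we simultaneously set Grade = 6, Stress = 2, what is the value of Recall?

The joint intervention fixes Grade = 6, Stress = 2, removing each variable's own equation.
Mood = 2*Sleep - 3  [with Sleep=5]  = 7
Recall = Mood + 2*Stress + 5  [with Mood=7, Stress=2]  = 16

16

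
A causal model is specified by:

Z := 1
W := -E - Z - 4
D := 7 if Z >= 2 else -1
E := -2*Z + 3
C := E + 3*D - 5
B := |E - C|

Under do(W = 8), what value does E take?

1

do(W=8) replaces the equation W := -E - Z - 4 with the constant W = 8.
E is not downstream of the intervention, so its value is determined by the original equations.
E = -2*Z + 3  [with Z=1]  = 1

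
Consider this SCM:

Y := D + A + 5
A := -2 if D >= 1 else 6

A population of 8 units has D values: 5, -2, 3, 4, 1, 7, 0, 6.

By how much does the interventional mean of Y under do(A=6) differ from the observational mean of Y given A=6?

4

The intervention sets A=6 in all 8 units regardless of D. Recomputing Y per unit gives 16, 9, 14, 15, 12, 18, 11, 17; average 14.
Conditioning on A=6 selects the 2 unit(s) with D ∈ {-2, 0}. Their Y values: 9, 11. Mean = 10.
Difference = 14 − 10 = 4.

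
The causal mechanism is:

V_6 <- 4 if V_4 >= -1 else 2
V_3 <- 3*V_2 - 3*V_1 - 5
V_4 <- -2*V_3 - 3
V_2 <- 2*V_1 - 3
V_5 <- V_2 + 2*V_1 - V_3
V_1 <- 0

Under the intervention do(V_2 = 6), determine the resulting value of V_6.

2

Under do(V_2=6), the mechanism V_2 <- 2*V_1 - 3 is discarded; V_2 is fixed at 6.
V_3 = 3*V_2 - 3*V_1 - 5  [with V_2=6, V_1=0]  = 13
V_4 = -2*V_3 - 3  [with V_3=13]  = -29
V_6 = 4 if V_4 >= -1 else 2  [with V_4=-29]  = 2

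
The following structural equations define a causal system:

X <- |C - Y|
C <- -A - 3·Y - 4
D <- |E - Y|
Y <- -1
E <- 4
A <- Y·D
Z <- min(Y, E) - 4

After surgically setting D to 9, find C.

8

do(D=9) replaces the equation D <- |E - Y| with the constant D = 9.
A = Y·D  [with Y=-1, D=9]  = -9
C = -A - 3·Y - 4  [with A=-9, Y=-1]  = 8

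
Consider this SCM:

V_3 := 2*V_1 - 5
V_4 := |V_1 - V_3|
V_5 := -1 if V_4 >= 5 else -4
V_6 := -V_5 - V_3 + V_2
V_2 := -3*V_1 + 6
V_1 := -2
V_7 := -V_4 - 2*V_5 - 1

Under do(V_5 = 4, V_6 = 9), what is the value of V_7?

Under do(V_5 = 4, V_6 = 9), each intervened variable's structural equation is replaced by its fixed value.
V_3 = 2*V_1 - 5  [with V_1=-2]  = -9
V_4 = |V_1 - V_3|  [with V_1=-2, V_3=-9]  = 7
V_7 = -V_4 - 2*V_5 - 1  [with V_4=7, V_5=4]  = -16

-16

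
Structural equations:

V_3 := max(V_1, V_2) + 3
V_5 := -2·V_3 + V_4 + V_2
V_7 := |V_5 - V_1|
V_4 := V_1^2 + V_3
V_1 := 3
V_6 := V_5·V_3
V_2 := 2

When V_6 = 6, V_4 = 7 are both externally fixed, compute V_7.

Under do(V_6 = 6, V_4 = 7), each intervened variable's structural equation is replaced by its fixed value.
V_3 = max(V_1, V_2) + 3  [with V_1=3, V_2=2]  = 6
V_5 = -2·V_3 + V_4 + V_2  [with V_3=6, V_4=7, V_2=2]  = -3
V_7 = |V_5 - V_1|  [with V_5=-3, V_1=3]  = 6

6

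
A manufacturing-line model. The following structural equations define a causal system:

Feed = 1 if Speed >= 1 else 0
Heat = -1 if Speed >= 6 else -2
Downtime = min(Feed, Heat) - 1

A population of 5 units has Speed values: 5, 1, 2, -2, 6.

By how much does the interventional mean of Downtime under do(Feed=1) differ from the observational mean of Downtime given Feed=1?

-0.05

do(Feed=1) breaks Feed's dependence on Speed. With Feed=1 fixed, Downtime across the units is -3, -3, -3, -3, -2, mean -2.8.
Conditioning on Feed=1 selects the 4 unit(s) with Speed ∈ {5, 1, 2, 6}. Their Downtime values: -3, -3, -3, -2. Mean = -2.75.
Difference = -2.8 − (-2.75) = -0.05.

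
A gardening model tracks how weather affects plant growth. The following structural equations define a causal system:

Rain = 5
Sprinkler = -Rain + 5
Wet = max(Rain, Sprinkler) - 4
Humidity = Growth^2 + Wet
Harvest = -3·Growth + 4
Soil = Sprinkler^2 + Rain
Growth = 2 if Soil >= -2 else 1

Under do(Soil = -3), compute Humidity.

The intervention breaks the incoming arrows to Soil: Soil = Sprinkler^2 + Rain no longer applies, and Soil = -3.
Sprinkler = -Rain + 5  [with Rain=5]  = 0
Wet = max(Rain, Sprinkler) - 4  [with Rain=5, Sprinkler=0]  = 1
Growth = 2 if Soil >= -2 else 1  [with Soil=-3]  = 1
Humidity = Growth^2 + Wet  [with Growth=1, Wet=1]  = 2

2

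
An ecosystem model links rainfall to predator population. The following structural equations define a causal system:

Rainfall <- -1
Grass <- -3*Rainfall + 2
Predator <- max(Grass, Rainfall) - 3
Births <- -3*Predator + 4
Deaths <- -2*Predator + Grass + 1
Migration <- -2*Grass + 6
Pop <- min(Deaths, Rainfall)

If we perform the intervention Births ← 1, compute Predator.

2

Under do(Births=1), the mechanism Births <- -3*Predator + 4 is discarded; Births is fixed at 1.
Since Predator is not a descendant of the intervened variable, it is unaffected.
Grass = -3*Rainfall + 2  [with Rainfall=-1]  = 5
Predator = max(Grass, Rainfall) - 3  [with Grass=5, Rainfall=-1]  = 2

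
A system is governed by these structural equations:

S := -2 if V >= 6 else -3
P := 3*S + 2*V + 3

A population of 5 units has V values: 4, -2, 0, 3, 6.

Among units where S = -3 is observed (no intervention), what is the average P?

-3.5

Conditioning on S=-3 selects the 4 unit(s) with V ∈ {4, -2, 0, 3}. Their P values: 2, -10, -6, 0. Mean = -3.5.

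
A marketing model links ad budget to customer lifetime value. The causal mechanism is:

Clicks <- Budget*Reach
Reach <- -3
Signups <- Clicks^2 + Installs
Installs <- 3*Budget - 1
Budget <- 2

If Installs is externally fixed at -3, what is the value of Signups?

33

Intervening sets Installs = -3 and removes its equation (Installs <- 3*Budget - 1).
Clicks = Budget*Reach  [with Budget=2, Reach=-3]  = -6
Signups = Clicks^2 + Installs  [with Clicks=-6, Installs=-3]  = 33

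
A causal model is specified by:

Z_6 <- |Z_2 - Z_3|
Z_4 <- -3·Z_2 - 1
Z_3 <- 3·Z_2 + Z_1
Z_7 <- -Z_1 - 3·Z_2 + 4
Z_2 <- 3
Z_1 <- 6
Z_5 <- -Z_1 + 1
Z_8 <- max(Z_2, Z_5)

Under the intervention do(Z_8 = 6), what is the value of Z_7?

-11

Intervening sets Z_8 = 6 and removes its equation (Z_8 <- max(Z_2, Z_5)).
Since Z_7 is not a descendant of the intervened variable, it is unaffected.
Z_7 = -Z_1 - 3·Z_2 + 4  [with Z_1=6, Z_2=3]  = -11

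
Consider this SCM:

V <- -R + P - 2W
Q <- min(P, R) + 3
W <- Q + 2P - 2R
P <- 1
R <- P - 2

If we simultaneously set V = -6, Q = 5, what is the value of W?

Under do(V = -6, Q = 5), each intervened variable's structural equation is replaced by its fixed value.
R = P - 2  [with P=1]  = -1
W = Q + 2P - 2R  [with Q=5, P=1, R=-1]  = 9

9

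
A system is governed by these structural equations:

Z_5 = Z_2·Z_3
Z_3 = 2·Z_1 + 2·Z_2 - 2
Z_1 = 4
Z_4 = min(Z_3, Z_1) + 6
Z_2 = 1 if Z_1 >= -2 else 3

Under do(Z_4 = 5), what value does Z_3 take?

8

Under do(Z_4=5), the mechanism Z_4 = min(Z_3, Z_1) + 6 is discarded; Z_4 is fixed at 5.
Since Z_3 is not a descendant of the intervened variable, it is unaffected.
Z_2 = 1 if Z_1 >= -2 else 3  [with Z_1=4]  = 1
Z_3 = 2·Z_1 + 2·Z_2 - 2  [with Z_1=4, Z_2=1]  = 8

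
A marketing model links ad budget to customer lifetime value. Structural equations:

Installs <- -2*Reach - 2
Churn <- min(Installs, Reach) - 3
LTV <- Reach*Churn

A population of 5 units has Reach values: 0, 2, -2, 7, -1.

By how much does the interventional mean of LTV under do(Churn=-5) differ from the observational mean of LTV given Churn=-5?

The intervention sets Churn=-5 in all 5 units regardless of Reach. Recomputing LTV per unit gives 0, -10, 10, -35, 5; average -6.
Conditioning on Churn=-5 selects the 2 unit(s) with Reach ∈ {0, -2}. Their LTV values: 0, 10. Mean = 5.
Difference = -6 − 5 = -11.

-11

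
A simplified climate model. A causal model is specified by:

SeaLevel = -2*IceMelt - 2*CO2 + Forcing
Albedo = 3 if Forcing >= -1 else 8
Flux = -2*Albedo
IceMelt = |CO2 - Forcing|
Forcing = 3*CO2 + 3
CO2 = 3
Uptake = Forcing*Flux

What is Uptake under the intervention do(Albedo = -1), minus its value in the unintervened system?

96

The intervention breaks the incoming arrows to Albedo: Albedo = 3 if Forcing >= -1 else 8 no longer applies, and Albedo = -1.
Forcing = 3*CO2 + 3  [with CO2=3]  = 12
Flux = -2*Albedo  [with Albedo=-1]  = 2
Uptake = Forcing*Flux  [with Forcing=12, Flux=2]  = 24
Without intervention: Forcing = 3*CO2 + 3  [with CO2=3]  = 12; Albedo = 3 if Forcing >= -1 else 8  [with Forcing=12]  = 3; Flux = -2*Albedo  [with Albedo=3]  = -6; Uptake = Forcing*Flux  [with Forcing=12, Flux=-6]  = -72.
Change = 24 − (-72) = 96.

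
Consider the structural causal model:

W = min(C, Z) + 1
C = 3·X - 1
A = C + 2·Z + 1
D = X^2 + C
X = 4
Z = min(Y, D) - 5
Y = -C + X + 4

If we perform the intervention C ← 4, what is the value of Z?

do(C=4) replaces the equation C = 3·X - 1 with the constant C = 4.
Y = -C + X + 4  [with C=4, X=4]  = 4
D = X^2 + C  [with X=4, C=4]  = 20
Z = min(Y, D) - 5  [with Y=4, D=20]  = -1

-1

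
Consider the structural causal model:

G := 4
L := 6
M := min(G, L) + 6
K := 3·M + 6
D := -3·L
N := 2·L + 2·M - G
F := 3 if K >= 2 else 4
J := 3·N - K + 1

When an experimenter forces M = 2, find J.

25

The intervention breaks the incoming arrows to M: M := min(G, L) + 6 no longer applies, and M = 2.
K = 3·M + 6  [with M=2]  = 12
N = 2·L + 2·M - G  [with L=6, M=2, G=4]  = 12
J = 3·N - K + 1  [with N=12, K=12]  = 25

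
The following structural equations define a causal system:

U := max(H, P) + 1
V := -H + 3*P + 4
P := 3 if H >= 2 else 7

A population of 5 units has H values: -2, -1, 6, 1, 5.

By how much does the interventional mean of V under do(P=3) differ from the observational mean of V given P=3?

do(P=3) breaks P's dependence on H. With P=3 fixed, V across the units is 15, 14, 7, 12, 8, mean 11.2.
E[V|P=3] averages over only the 2 units with P=3 (H = 6, 5): V = 7, 8, mean 7.5.
Difference = 11.2 − 7.5 = 3.7.

3.7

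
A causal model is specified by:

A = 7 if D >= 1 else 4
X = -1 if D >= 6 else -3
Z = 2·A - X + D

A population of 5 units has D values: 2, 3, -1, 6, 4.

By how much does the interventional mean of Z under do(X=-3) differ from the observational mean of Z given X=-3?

Every unit gets X=-3 under the intervention. Z values become 19, 20, 10, 23, 21; E[Z|do(X=-3)] = 18.6.
Observing X=-3 restricts to units where X's equation naturally yields -3: D ∈ {2, 3, -1, 4}. In that subpopulation Z = 19, 20, 10, 21, mean 17.5.
Difference = 18.6 − 17.5 = 1.1.

1.1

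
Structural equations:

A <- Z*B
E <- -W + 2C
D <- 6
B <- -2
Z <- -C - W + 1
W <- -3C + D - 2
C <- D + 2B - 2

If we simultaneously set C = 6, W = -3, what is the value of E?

15

Setting C = 6, W = -3 by intervention discards those variables' equations.
E = -W + 2C  [with W=-3, C=6]  = 15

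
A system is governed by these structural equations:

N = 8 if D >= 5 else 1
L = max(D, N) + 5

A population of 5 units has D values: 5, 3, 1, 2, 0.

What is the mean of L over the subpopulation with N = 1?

6.75

E[L|N=1] averages over only the 4 units with N=1 (D = 3, 1, 2, 0): L = 8, 6, 7, 6, mean 6.75.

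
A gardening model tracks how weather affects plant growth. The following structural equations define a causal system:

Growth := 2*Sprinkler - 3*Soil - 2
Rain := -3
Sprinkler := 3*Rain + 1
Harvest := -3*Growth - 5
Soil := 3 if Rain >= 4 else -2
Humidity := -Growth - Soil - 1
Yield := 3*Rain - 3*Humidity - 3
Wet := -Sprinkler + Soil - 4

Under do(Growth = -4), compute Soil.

do(Growth=-4) replaces the equation Growth := 2*Sprinkler - 3*Soil - 2 with the constant Growth = -4.
Soil is not downstream of the intervention, so its value is determined by the original equations.
Soil = 3 if Rain >= 4 else -2  [with Rain=-3]  = -2

-2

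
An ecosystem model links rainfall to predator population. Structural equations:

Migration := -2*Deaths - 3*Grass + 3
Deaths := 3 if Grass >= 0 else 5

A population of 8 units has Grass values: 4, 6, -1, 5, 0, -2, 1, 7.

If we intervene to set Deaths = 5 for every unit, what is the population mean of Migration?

The intervention sets Deaths=5 in all 8 units regardless of Grass. Recomputing Migration per unit gives -19, -25, -4, -22, -7, -1, -10, -28; average -14.5.

-14.5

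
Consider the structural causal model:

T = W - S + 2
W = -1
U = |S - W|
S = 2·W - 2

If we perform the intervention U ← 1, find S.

-4

Under do(U=1), the mechanism U = |S - W| is discarded; U is fixed at 1.
Since S is not a descendant of the intervened variable, it is unaffected.
S = 2·W - 2  [with W=-1]  = -4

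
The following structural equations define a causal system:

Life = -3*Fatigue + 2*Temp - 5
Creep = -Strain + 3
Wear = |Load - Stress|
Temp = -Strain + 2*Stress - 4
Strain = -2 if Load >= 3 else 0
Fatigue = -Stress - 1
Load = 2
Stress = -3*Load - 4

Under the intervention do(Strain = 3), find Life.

-86

The intervention breaks the incoming arrows to Strain: Strain = -2 if Load >= 3 else 0 no longer applies, and Strain = 3.
Stress = -3*Load - 4  [with Load=2]  = -10
Temp = -Strain + 2*Stress - 4  [with Strain=3, Stress=-10]  = -27
Fatigue = -Stress - 1  [with Stress=-10]  = 9
Life = -3*Fatigue + 2*Temp - 5  [with Fatigue=9, Temp=-27]  = -86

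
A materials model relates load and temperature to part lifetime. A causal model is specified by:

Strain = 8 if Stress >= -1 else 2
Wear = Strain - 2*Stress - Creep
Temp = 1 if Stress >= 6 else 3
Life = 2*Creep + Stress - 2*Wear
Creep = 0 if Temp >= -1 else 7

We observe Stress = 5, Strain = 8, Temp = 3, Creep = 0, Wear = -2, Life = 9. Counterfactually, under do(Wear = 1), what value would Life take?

3

The intervention breaks the incoming arrows to Wear: Wear = Strain - 2*Stress - Creep no longer applies, and Wear = 1.
Temp = 1 if Stress >= 6 else 3  [with Stress=5]  = 3
Creep = 0 if Temp >= -1 else 7  [with Temp=3]  = 0
Life = 2*Creep + Stress - 2*Wear  [with Creep=0, Stress=5, Wear=1]  = 3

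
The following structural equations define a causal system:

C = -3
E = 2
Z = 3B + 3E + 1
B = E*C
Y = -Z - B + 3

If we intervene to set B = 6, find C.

-3

Under do(B=6), the mechanism B = E*C is discarded; B is fixed at 6.
Since C is not a descendant of the intervened variable, it is unaffected.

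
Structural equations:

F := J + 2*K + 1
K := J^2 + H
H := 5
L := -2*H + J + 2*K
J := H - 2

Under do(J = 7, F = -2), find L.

105

The joint intervention fixes J = 7, F = -2, removing each variable's own equation.
K = J^2 + H  [with J=7, H=5]  = 54
L = -2*H + J + 2*K  [with H=5, J=7, K=54]  = 105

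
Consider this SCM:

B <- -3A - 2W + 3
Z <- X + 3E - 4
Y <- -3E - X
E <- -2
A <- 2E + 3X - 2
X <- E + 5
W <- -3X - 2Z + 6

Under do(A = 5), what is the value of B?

-34

The intervention breaks the incoming arrows to A: A <- 2E + 3X - 2 no longer applies, and A = 5.
X = E + 5  [with E=-2]  = 3
Z = X + 3E - 4  [with X=3, E=-2]  = -7
W = -3X - 2Z + 6  [with X=3, Z=-7]  = 11
B = -3A - 2W + 3  [with A=5, W=11]  = -34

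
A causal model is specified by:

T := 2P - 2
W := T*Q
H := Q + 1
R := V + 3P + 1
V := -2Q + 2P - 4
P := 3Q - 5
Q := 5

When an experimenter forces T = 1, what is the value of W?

The intervention breaks the incoming arrows to T: T := 2P - 2 no longer applies, and T = 1.
W = T*Q  [with T=1, Q=5]  = 5

5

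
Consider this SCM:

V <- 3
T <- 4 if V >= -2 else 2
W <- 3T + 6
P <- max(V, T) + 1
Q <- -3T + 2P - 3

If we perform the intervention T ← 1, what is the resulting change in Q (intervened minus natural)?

7

do(T=1) replaces the equation T <- 4 if V >= -2 else 2 with the constant T = 1.
P = max(V, T) + 1  [with V=3, T=1]  = 4
Q = -3T + 2P - 3  [with T=1, P=4]  = 2
Without intervention: T = 4 if V >= -2 else 2  [with V=3]  = 4; P = max(V, T) + 1  [with V=3, T=4]  = 5; Q = -3T + 2P - 3  [with T=4, P=5]  = -5.
Change = 2 − (-5) = 7.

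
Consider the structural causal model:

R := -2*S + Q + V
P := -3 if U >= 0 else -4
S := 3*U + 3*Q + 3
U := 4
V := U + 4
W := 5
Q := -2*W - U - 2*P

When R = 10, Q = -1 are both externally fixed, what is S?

12

Setting R = 10, Q = -1 by intervention discards those variables' equations.
S = 3*U + 3*Q + 3  [with U=4, Q=-1]  = 12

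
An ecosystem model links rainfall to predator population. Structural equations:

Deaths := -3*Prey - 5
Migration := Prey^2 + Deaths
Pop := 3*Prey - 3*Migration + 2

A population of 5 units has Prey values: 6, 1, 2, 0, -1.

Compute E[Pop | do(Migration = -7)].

27.8

do(Migration=-7) breaks Migration's dependence on Prey. With Migration=-7 fixed, Pop across the units is 41, 26, 29, 23, 20, mean 27.8.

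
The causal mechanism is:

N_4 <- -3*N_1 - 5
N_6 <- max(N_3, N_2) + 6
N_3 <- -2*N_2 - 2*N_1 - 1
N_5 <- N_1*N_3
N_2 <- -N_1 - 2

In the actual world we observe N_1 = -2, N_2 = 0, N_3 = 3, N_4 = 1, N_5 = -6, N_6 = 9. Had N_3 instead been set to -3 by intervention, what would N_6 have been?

6

The intervention breaks the incoming arrows to N_3: N_3 <- -2*N_2 - 2*N_1 - 1 no longer applies, and N_3 = -3.
N_2 = -N_1 - 2  [with N_1=-2]  = 0
N_6 = max(N_3, N_2) + 6  [with N_3=-3, N_2=0]  = 6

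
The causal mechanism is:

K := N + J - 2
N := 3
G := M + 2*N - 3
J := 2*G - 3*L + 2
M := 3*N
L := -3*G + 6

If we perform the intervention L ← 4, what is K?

Under do(L=4), the mechanism L := -3*G + 6 is discarded; L is fixed at 4.
M = 3*N  [with N=3]  = 9
G = M + 2*N - 3  [with M=9, N=3]  = 12
J = 2*G - 3*L + 2  [with G=12, L=4]  = 14
K = N + J - 2  [with N=3, J=14]  = 15

15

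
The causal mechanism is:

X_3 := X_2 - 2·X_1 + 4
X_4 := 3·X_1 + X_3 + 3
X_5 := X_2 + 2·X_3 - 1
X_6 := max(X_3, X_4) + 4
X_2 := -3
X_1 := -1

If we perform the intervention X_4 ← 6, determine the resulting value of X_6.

10

Under do(X_4=6), the mechanism X_4 := 3·X_1 + X_3 + 3 is discarded; X_4 is fixed at 6.
X_3 = X_2 - 2·X_1 + 4  [with X_2=-3, X_1=-1]  = 3
X_6 = max(X_3, X_4) + 4  [with X_3=3, X_4=6]  = 10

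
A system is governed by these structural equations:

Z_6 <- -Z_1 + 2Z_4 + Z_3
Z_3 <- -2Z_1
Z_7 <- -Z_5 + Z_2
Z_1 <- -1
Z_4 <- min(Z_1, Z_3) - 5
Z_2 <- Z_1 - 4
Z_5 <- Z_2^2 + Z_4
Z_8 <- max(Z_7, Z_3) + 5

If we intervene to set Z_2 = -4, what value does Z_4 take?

-6

Under do(Z_2=-4), the mechanism Z_2 <- Z_1 - 4 is discarded; Z_2 is fixed at -4.
Since Z_4 is not a descendant of the intervened variable, it is unaffected.
Z_3 = -2Z_1  [with Z_1=-1]  = 2
Z_4 = min(Z_1, Z_3) - 5  [with Z_1=-1, Z_3=2]  = -6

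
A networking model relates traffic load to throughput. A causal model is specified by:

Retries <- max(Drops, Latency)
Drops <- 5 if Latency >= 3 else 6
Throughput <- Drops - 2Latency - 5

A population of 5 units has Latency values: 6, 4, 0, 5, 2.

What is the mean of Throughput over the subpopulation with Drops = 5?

Observing Drops=5 restricts to units where Drops's equation naturally yields 5: Latency ∈ {6, 4, 5}. In that subpopulation Throughput = -12, -8, -10, mean -10.

-10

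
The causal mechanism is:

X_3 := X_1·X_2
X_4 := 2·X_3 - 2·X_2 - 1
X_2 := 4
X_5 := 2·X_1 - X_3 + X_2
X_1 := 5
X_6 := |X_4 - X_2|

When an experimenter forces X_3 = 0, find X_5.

do(X_3=0) replaces the equation X_3 := X_1·X_2 with the constant X_3 = 0.
X_5 = 2·X_1 - X_3 + X_2  [with X_1=5, X_3=0, X_2=4]  = 14

14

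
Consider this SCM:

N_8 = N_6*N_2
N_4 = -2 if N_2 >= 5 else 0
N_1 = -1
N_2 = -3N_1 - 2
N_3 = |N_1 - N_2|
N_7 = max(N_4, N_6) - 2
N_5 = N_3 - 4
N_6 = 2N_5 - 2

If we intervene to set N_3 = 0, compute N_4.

0

The intervention breaks the incoming arrows to N_3: N_3 = |N_1 - N_2| no longer applies, and N_3 = 0.
N_4 is not downstream of the intervention, so its value is determined by the original equations.
N_2 = -3N_1 - 2  [with N_1=-1]  = 1
N_4 = -2 if N_2 >= 5 else 0  [with N_2=1]  = 0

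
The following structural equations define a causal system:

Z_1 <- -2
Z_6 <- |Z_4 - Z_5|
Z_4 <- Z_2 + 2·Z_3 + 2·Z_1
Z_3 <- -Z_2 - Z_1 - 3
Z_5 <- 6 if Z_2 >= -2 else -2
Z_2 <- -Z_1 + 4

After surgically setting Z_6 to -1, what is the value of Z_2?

6

do(Z_6=-1) replaces the equation Z_6 <- |Z_4 - Z_5| with the constant Z_6 = -1.
Z_2 is not downstream of the intervention, so its value is determined by the original equations.
Z_2 = -Z_1 + 4  [with Z_1=-2]  = 6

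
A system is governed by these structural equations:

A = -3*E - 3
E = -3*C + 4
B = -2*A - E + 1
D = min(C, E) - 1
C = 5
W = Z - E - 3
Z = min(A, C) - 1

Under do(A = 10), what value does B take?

-8

do(A=10) replaces the equation A = -3*E - 3 with the constant A = 10.
E = -3*C + 4  [with C=5]  = -11
B = -2*A - E + 1  [with A=10, E=-11]  = -8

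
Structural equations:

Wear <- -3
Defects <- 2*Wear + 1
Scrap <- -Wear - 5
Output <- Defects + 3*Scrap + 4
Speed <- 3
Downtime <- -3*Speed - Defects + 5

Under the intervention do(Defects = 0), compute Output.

-2

do(Defects=0) replaces the equation Defects <- 2*Wear + 1 with the constant Defects = 0.
Scrap = -Wear - 5  [with Wear=-3]  = -2
Output = Defects + 3*Scrap + 4  [with Defects=0, Scrap=-2]  = -2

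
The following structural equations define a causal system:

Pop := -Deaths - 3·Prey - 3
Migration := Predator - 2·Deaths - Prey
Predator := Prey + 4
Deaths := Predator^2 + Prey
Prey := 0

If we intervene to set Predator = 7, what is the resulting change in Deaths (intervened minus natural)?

33

The intervention breaks the incoming arrows to Predator: Predator := Prey + 4 no longer applies, and Predator = 7.
Deaths = Predator^2 + Prey  [with Predator=7, Prey=0]  = 49
Without intervention: Predator = Prey + 4  [with Prey=0]  = 4; Deaths = Predator^2 + Prey  [with Predator=4, Prey=0]  = 16.
Change = 49 − 16 = 33.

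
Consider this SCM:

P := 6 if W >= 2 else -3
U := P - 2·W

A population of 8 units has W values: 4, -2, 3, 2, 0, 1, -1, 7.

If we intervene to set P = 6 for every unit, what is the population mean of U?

Under do(P=6), P's equation is replaced by P=6 for every unit. Per-unit U: -2, 10, 0, 2, 6, 4, 8, -8. Mean = 2.5.

2.5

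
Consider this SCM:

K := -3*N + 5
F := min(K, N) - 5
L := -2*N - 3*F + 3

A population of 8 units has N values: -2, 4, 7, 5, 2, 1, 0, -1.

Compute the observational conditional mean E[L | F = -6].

20

Conditioning on F=-6 selects the 2 unit(s) with N ∈ {2, -1}. Their L values: 17, 23. Mean = 20.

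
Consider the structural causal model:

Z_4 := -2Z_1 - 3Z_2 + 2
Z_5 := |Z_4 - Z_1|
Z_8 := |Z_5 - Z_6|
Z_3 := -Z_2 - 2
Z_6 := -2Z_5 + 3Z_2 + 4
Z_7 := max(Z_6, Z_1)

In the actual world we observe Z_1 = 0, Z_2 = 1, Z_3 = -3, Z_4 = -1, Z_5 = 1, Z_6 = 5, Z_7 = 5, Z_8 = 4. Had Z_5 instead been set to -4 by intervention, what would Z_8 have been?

do(Z_5=-4) replaces the equation Z_5 := |Z_4 - Z_1| with the constant Z_5 = -4.
Z_6 = -2Z_5 + 3Z_2 + 4  [with Z_5=-4, Z_2=1]  = 15
Z_8 = |Z_5 - Z_6|  [with Z_5=-4, Z_6=15]  = 19

19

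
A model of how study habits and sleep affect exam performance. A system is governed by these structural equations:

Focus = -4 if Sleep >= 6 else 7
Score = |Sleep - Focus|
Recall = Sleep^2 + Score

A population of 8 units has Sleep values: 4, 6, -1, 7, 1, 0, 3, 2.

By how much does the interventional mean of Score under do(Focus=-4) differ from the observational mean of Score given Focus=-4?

The intervention sets Focus=-4 in all 8 units regardless of Sleep. Recomputing Score per unit gives 8, 10, 3, 11, 5, 4, 7, 6; average 6.75.
E[Score|Focus=-4] averages over only the 2 units with Focus=-4 (Sleep = 6, 7): Score = 10, 11, mean 10.5.
Difference = 6.75 − 10.5 = -3.75.

-3.75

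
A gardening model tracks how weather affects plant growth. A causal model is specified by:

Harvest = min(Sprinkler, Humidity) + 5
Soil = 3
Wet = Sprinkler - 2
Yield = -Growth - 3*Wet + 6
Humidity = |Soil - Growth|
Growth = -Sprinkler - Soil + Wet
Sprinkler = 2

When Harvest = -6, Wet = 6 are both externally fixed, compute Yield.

Setting Harvest = -6, Wet = 6 by intervention discards those variables' equations.
Growth = -Sprinkler - Soil + Wet  [with Sprinkler=2, Soil=3, Wet=6]  = 1
Yield = -Growth - 3*Wet + 6  [with Growth=1, Wet=6]  = -13

-13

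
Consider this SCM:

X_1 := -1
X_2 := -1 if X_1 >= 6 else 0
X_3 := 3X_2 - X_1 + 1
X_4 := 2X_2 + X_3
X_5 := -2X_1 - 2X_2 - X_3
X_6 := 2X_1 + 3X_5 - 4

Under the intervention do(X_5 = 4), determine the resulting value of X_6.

The intervention breaks the incoming arrows to X_5: X_5 := -2X_1 - 2X_2 - X_3 no longer applies, and X_5 = 4.
X_6 = 2X_1 + 3X_5 - 4  [with X_1=-1, X_5=4]  = 6

6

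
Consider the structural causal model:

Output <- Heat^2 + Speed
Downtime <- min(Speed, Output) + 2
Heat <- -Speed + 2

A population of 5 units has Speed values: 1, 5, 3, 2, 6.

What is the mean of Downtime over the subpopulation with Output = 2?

Observing Output=2 restricts to units where Output's equation naturally yields 2: Speed ∈ {1, 2}. In that subpopulation Downtime = 3, 4, mean 3.5.

3.5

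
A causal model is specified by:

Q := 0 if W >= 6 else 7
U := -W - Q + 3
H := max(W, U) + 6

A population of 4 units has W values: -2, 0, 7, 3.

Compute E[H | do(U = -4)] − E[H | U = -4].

-1.5

do(U=-4) breaks U's dependence on W. With U=-4 fixed, H across the units is 4, 6, 13, 9, mean 8.
Conditioning on U=-4 selects the 2 unit(s) with W ∈ {0, 7}. Their H values: 6, 13. Mean = 9.5.
Difference = 8 − 9.5 = -1.5.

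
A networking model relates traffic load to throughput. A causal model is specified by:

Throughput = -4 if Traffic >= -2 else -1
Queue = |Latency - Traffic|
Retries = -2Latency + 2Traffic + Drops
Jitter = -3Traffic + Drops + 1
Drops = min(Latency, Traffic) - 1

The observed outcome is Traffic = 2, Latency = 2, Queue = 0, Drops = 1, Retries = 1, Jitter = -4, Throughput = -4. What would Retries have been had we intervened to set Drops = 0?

Intervening sets Drops = 0 and removes its equation (Drops = min(Latency, Traffic) - 1).
Retries = -2Latency + 2Traffic + Drops  [with Latency=2, Traffic=2, Drops=0]  = 0

0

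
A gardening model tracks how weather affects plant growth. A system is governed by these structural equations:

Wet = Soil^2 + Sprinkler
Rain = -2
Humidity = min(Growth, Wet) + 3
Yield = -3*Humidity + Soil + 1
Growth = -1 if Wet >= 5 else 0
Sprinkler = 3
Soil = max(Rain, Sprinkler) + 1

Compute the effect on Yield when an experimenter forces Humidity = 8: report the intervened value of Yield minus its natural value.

Intervening sets Humidity = 8 and removes its equation (Humidity = min(Growth, Wet) + 3).
Soil = max(Rain, Sprinkler) + 1  [with Rain=-2, Sprinkler=3]  = 4
Yield = -3*Humidity + Soil + 1  [with Humidity=8, Soil=4]  = -19
Without intervention: Soil = max(Rain, Sprinkler) + 1  [with Rain=-2, Sprinkler=3]  = 4; Wet = Soil^2 + Sprinkler  [with Soil=4, Sprinkler=3]  = 19; Growth = -1 if Wet >= 5 else 0  [with Wet=19]  = -1; Humidity = min(Growth, Wet) + 3  [with Growth=-1, Wet=19]  = 2; Yield = -3*Humidity + Soil + 1  [with Humidity=2, Soil=4]  = -1.
Change = -19 − (-1) = -18.

-18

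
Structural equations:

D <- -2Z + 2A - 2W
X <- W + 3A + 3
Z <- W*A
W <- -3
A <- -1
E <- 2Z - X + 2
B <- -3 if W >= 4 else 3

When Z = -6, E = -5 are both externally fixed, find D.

Under do(Z = -6, E = -5), each intervened variable's structural equation is replaced by its fixed value.
D = -2Z + 2A - 2W  [with Z=-6, A=-1, W=-3]  = 16

16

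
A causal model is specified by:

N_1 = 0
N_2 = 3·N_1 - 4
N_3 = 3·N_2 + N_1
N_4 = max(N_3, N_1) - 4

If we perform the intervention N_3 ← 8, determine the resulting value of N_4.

The intervention breaks the incoming arrows to N_3: N_3 = 3·N_2 + N_1 no longer applies, and N_3 = 8.
N_4 = max(N_3, N_1) - 4  [with N_3=8, N_1=0]  = 4

4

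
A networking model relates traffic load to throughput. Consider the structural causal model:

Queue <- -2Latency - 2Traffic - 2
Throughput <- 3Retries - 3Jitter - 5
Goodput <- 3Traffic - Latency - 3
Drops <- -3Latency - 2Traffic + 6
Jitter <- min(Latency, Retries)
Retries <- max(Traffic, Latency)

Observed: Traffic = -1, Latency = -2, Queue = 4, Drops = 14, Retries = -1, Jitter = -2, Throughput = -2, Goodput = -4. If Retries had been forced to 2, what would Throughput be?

7

Under do(Retries=2), the mechanism Retries <- max(Traffic, Latency) is discarded; Retries is fixed at 2.
Jitter = min(Latency, Retries)  [with Latency=-2, Retries=2]  = -2
Throughput = 3Retries - 3Jitter - 5  [with Retries=2, Jitter=-2]  = 7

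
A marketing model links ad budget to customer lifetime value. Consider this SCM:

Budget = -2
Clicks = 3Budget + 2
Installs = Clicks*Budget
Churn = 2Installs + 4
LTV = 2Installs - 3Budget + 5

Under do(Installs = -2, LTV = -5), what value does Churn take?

0

The joint intervention fixes Installs = -2, LTV = -5, removing each variable's own equation.
Churn = 2Installs + 4  [with Installs=-2]  = 0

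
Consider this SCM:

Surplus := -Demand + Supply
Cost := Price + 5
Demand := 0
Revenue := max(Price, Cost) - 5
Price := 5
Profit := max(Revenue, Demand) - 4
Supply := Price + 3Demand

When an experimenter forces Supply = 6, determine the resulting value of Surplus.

The intervention breaks the incoming arrows to Supply: Supply := Price + 3Demand no longer applies, and Supply = 6.
Surplus = -Demand + Supply  [with Demand=0, Supply=6]  = 6

6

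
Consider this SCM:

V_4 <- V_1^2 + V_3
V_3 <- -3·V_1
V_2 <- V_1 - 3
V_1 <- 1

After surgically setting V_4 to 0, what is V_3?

Under do(V_4=0), the mechanism V_4 <- V_1^2 + V_3 is discarded; V_4 is fixed at 0.
Since V_3 is not a descendant of the intervened variable, it is unaffected.
V_3 = -3·V_1  [with V_1=1]  = -3

-3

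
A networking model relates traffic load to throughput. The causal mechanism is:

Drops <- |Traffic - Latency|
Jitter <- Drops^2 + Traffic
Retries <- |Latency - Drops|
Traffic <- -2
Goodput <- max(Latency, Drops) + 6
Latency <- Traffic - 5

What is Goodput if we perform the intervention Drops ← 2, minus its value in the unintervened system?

The intervention breaks the incoming arrows to Drops: Drops <- |Traffic - Latency| no longer applies, and Drops = 2.
Latency = Traffic - 5  [with Traffic=-2]  = -7
Goodput = max(Latency, Drops) + 6  [with Latency=-7, Drops=2]  = 8
Without intervention: Latency = Traffic - 5  [with Traffic=-2]  = -7; Drops = |Traffic - Latency|  [with Traffic=-2, Latency=-7]  = 5; Goodput = max(Latency, Drops) + 6  [with Latency=-7, Drops=5]  = 11.
Change = 8 − 11 = -3.

-3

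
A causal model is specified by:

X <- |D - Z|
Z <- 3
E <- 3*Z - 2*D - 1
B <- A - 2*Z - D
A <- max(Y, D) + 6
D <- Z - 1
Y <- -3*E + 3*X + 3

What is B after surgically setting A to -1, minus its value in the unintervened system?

Intervening sets A = -1 and removes its equation (A <- max(Y, D) + 6).
D = Z - 1  [with Z=3]  = 2
B = A - 2*Z - D  [with A=-1, Z=3, D=2]  = -9
Without intervention: D = Z - 1  [with Z=3]  = 2; E = 3*Z - 2*D - 1  [with Z=3, D=2]  = 4; X = |D - Z|  [with D=2, Z=3]  = 1; Y = -3*E + 3*X + 3  [with E=4, X=1]  = -6; A = max(Y, D) + 6  [with Y=-6, D=2]  = 8; B = A - 2*Z - D  [with A=8, Z=3, D=2]  = 0.
Change = -9 − 0 = -9.

-9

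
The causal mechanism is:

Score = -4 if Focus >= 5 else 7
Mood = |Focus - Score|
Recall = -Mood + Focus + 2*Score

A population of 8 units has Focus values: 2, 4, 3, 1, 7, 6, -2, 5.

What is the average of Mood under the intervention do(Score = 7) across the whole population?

3.75

The intervention sets Score=7 in all 8 units regardless of Focus. Recomputing Mood per unit gives 5, 3, 4, 6, 0, 1, 9, 2; average 3.75.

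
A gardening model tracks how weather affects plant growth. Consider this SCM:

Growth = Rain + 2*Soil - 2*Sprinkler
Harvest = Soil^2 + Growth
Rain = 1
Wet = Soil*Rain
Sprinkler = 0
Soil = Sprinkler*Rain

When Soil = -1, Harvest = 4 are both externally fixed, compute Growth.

-1

The joint intervention fixes Soil = -1, Harvest = 4, removing each variable's own equation.
Growth = Rain + 2*Soil - 2*Sprinkler  [with Rain=1, Soil=-1, Sprinkler=0]  = -1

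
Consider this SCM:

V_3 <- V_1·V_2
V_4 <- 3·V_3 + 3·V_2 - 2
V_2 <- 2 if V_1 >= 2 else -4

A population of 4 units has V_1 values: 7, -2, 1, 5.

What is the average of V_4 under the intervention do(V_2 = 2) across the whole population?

Every unit gets V_2=2 under the intervention. V_4 values become 46, -8, 10, 34; E[V_4|do(V_2=2)] = 20.5.

20.5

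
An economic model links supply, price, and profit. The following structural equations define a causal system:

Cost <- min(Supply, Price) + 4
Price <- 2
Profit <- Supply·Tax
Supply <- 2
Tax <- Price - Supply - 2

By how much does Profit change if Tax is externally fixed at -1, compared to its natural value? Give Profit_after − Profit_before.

2

Intervening sets Tax = -1 and removes its equation (Tax <- Price - Supply - 2).
Profit = Supply·Tax  [with Supply=2, Tax=-1]  = -2
Without intervention: Tax = Price - Supply - 2  [with Price=2, Supply=2]  = -2; Profit = Supply·Tax  [with Supply=2, Tax=-2]  = -4.
Change = -2 − (-4) = 2.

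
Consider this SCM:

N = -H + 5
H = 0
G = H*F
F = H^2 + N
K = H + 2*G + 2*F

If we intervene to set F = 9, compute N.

5

Under do(F=9), the mechanism F = H^2 + N is discarded; F is fixed at 9.
Since N is not a descendant of the intervened variable, it is unaffected.
N = -H + 5  [with H=0]  = 5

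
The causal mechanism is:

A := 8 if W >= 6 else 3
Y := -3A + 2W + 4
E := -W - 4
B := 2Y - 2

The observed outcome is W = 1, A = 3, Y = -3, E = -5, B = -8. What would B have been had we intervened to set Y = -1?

-4

do(Y=-1) replaces the equation Y := -3A + 2W + 4 with the constant Y = -1.
B = 2Y - 2  [with Y=-1]  = -4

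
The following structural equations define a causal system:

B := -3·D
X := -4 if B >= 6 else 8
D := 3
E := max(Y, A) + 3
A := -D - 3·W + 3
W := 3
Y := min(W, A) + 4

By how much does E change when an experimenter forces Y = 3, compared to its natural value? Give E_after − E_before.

8

Under do(Y=3), the mechanism Y := min(W, A) + 4 is discarded; Y is fixed at 3.
A = -D - 3·W + 3  [with D=3, W=3]  = -9
E = max(Y, A) + 3  [with Y=3, A=-9]  = 6
Without intervention: A = -D - 3·W + 3  [with D=3, W=3]  = -9; Y = min(W, A) + 4  [with W=3, A=-9]  = -5; E = max(Y, A) + 3  [with Y=-5, A=-9]  = -2.
Change = 6 − (-2) = 8.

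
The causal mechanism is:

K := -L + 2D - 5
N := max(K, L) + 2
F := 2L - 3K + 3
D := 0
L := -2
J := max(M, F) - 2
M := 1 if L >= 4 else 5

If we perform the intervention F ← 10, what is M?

5

Under do(F=10), the mechanism F := 2L - 3K + 3 is discarded; F is fixed at 10.
Since M is not a descendant of the intervened variable, it is unaffected.
M = 1 if L >= 4 else 5  [with L=-2]  = 5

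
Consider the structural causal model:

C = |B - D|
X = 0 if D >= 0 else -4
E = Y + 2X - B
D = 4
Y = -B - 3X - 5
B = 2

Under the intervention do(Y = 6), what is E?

4

The intervention breaks the incoming arrows to Y: Y = -B - 3X - 5 no longer applies, and Y = 6.
X = 0 if D >= 0 else -4  [with D=4]  = 0
E = Y + 2X - B  [with Y=6, X=0, B=2]  = 4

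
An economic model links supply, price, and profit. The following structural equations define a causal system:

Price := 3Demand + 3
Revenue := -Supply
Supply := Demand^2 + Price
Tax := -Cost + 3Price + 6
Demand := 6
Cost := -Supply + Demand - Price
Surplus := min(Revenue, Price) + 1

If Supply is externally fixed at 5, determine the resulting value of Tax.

89

The intervention breaks the incoming arrows to Supply: Supply := Demand^2 + Price no longer applies, and Supply = 5.
Price = 3Demand + 3  [with Demand=6]  = 21
Cost = -Supply + Demand - Price  [with Supply=5, Demand=6, Price=21]  = -20
Tax = -Cost + 3Price + 6  [with Cost=-20, Price=21]  = 89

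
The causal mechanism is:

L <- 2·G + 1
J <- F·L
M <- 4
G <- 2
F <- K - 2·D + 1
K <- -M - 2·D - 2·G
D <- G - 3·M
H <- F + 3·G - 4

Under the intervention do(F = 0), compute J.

0

do(F=0) replaces the equation F <- K - 2·D + 1 with the constant F = 0.
L = 2·G + 1  [with G=2]  = 5
J = F·L  [with F=0, L=5]  = 0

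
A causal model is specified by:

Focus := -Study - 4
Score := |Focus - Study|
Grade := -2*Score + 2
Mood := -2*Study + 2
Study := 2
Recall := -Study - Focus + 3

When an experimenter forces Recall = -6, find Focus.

Under do(Recall=-6), the mechanism Recall := -Study - Focus + 3 is discarded; Recall is fixed at -6.
No directed path runs from Recall to Focus, so Focus keeps its natural value.
Focus = -Study - 4  [with Study=2]  = -6

-6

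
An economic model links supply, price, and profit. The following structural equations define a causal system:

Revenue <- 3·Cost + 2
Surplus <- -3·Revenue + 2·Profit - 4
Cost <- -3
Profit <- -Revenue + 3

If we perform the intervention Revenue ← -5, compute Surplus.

27

Under do(Revenue=-5), the mechanism Revenue <- 3·Cost + 2 is discarded; Revenue is fixed at -5.
Profit = -Revenue + 3  [with Revenue=-5]  = 8
Surplus = -3·Revenue + 2·Profit - 4  [with Revenue=-5, Profit=8]  = 27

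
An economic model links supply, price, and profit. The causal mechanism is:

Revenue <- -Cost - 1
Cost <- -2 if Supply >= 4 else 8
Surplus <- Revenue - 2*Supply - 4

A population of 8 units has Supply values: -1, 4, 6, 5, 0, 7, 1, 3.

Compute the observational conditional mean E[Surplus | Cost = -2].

-14

Conditioning on Cost=-2 selects the 4 unit(s) with Supply ∈ {4, 6, 5, 7}. Their Surplus values: -11, -15, -13, -17. Mean = -14.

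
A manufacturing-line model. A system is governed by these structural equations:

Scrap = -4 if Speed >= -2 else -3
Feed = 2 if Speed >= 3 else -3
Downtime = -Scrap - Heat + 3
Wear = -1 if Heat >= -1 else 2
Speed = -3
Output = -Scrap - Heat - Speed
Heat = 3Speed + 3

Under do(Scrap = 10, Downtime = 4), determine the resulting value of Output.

Under do(Scrap = 10, Downtime = 4), each intervened variable's structural equation is replaced by its fixed value.
Heat = 3Speed + 3  [with Speed=-3]  = -6
Output = -Scrap - Heat - Speed  [with Scrap=10, Heat=-6, Speed=-3]  = -1

-1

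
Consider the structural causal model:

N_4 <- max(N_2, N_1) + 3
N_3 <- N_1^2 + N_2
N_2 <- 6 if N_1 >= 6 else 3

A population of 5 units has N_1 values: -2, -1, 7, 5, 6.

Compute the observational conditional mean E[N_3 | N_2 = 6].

E[N_3|N_2=6] averages over only the 2 units with N_2=6 (N_1 = 7, 6): N_3 = 55, 42, mean 48.5.

48.5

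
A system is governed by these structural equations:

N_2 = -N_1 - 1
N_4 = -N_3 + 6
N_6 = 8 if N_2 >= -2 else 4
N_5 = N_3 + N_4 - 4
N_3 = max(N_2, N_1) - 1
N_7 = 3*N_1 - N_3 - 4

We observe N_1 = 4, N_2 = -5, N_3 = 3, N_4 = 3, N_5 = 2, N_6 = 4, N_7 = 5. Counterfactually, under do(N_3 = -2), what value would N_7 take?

The intervention breaks the incoming arrows to N_3: N_3 = max(N_2, N_1) - 1 no longer applies, and N_3 = -2.
N_7 = 3*N_1 - N_3 - 4  [with N_1=4, N_3=-2]  = 10

10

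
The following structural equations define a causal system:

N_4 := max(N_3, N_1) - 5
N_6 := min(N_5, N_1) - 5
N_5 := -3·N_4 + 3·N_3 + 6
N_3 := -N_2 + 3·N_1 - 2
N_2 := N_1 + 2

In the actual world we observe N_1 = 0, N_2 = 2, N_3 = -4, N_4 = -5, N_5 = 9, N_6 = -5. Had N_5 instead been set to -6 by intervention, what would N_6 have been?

-11

The intervention breaks the incoming arrows to N_5: N_5 := -3·N_4 + 3·N_3 + 6 no longer applies, and N_5 = -6.
N_6 = min(N_5, N_1) - 5  [with N_5=-6, N_1=0]  = -11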